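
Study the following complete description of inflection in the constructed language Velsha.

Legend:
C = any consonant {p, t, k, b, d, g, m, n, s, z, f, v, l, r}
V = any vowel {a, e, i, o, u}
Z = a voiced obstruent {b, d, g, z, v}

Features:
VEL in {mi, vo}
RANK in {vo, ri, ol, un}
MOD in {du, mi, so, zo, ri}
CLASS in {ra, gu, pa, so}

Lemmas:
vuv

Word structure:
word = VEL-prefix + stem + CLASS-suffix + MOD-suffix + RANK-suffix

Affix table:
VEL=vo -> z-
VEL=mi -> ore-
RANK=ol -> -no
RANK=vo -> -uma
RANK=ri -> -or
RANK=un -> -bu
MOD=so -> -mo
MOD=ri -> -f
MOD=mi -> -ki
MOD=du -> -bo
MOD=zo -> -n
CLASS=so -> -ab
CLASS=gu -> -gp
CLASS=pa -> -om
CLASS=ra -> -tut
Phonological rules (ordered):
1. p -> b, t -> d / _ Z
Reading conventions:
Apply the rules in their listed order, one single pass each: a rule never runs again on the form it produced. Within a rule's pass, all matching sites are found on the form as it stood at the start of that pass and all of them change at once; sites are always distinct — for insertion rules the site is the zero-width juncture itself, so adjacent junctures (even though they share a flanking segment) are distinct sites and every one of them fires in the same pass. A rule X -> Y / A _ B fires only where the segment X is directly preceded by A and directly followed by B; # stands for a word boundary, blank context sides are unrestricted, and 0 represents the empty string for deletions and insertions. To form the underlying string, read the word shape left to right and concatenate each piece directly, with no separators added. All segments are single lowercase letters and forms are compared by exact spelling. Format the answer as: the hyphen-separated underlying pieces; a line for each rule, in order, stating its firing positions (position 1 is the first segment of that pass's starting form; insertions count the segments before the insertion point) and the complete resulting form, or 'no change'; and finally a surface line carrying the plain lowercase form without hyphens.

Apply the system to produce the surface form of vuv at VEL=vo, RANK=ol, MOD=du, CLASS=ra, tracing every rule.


underlying: z-vuv-tut-bo-no
1. p -> b, t -> d / _ Z: fires at position(s) 7: zvuvtudbono
surface: zvuvtudbono


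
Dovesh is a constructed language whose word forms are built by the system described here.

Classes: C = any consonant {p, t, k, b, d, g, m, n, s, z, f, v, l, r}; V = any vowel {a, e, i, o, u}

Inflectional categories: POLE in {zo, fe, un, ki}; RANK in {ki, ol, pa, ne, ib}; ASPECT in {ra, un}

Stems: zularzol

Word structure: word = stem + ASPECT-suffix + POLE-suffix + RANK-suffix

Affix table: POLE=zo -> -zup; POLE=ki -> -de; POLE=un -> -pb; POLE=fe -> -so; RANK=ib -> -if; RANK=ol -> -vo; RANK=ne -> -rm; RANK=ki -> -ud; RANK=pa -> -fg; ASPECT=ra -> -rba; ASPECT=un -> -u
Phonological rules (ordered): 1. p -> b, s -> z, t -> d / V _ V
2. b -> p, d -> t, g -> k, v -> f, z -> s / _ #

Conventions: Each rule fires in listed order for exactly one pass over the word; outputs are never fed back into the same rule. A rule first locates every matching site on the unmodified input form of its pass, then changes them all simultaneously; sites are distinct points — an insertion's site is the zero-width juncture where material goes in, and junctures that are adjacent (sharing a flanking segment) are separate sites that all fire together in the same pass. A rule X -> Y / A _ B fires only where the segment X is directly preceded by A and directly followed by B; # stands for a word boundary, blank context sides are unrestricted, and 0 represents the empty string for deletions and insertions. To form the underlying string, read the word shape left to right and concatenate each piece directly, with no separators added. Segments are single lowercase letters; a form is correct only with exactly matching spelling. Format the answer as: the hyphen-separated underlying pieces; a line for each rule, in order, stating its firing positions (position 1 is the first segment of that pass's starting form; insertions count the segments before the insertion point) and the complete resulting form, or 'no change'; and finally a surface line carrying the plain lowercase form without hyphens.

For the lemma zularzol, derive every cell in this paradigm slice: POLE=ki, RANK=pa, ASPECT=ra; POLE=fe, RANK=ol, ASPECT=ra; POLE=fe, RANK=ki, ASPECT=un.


cell POLE=ki, RANK=pa, ASPECT=ra:
underlying: zularzol-rba-de-fg
1. p -> b, s -> z, t -> d / V _ V: no change
2. b -> p, d -> t, g -> k, v -> f, z -> s / _ #: fires at position(s) 15: zularzolrbadefk
surface: zularzolrbadefk

cell POLE=fe, RANK=ol, ASPECT=ra:
underlying: zularzol-rba-so-vo
1. p -> b, s -> z, t -> d / V _ V: fires at position(s) 12: zularzolrbazovo
2. b -> p, d -> t, g -> k, v -> f, z -> s / _ #: no change
surface: zularzolrbazovo

cell POLE=fe, RANK=ki, ASPECT=un:
underlying: zularzol-u-so-ud
1. p -> b, s -> z, t -> d / V _ V: fires at position(s) 10: zularzoluzoud
2. b -> p, d -> t, g -> k, v -> f, z -> s / _ #: fires at position(s) 13: zularzoluzout
surface: zularzoluzout


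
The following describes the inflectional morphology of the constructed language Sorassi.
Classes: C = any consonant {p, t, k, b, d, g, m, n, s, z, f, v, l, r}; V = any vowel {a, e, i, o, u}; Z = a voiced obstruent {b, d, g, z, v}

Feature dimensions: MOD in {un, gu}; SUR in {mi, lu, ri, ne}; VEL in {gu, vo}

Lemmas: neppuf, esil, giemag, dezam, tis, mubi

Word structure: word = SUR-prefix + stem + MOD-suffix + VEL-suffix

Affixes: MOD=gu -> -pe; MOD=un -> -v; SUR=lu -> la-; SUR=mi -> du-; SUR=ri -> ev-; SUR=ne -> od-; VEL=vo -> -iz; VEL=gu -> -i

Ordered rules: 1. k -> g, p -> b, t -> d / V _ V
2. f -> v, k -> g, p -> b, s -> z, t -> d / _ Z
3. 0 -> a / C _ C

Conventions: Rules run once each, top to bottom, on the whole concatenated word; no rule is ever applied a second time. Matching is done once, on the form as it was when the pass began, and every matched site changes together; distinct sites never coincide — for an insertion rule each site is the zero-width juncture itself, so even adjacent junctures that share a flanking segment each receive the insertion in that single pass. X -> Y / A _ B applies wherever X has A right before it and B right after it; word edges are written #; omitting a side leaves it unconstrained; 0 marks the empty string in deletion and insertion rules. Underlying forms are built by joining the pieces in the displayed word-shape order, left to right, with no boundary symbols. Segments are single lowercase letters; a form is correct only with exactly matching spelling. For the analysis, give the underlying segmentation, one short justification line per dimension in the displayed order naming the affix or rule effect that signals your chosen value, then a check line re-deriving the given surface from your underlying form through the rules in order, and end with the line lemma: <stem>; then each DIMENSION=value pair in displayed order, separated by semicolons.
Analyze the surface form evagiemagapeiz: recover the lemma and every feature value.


underlying: ev-giemag-pe-iz
MOD=gu - signalled by the affix -pe
SUR=ri - signalled by the affix ev-
VEL=vo - signalled by the affix -iz
check: evgiemagpeiz -> evgiemagpeiz -> evgiemagpeiz -> evagiemagapeiz
lemma: giemag; MOD=gu; SUR=ri; VEL=vo


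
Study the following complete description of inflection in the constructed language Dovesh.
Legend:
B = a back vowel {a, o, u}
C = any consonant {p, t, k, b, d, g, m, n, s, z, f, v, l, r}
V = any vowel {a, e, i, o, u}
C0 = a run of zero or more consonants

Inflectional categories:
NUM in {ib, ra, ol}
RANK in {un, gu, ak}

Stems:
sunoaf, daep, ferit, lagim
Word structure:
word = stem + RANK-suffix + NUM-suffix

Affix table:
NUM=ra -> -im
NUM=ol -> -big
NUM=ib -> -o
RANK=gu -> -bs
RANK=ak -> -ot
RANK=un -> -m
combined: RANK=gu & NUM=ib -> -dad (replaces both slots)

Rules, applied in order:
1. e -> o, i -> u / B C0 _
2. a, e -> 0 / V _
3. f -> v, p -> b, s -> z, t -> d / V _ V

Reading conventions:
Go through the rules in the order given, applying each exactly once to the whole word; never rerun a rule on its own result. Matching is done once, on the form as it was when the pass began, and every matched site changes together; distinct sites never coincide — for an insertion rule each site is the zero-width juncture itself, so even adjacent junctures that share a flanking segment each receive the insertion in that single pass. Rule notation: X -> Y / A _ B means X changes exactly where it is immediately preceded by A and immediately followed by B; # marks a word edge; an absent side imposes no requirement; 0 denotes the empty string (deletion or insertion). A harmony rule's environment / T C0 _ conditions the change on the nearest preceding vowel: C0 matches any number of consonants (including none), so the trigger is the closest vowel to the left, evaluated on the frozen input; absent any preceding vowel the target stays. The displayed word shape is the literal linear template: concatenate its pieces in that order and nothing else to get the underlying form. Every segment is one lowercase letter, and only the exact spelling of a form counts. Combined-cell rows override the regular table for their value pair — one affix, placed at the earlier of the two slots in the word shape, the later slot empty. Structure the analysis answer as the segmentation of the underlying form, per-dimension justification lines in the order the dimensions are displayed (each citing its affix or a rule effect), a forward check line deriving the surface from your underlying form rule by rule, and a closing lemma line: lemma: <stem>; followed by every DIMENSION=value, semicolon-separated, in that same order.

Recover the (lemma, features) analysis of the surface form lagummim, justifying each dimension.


underlying: lagim-m-im
NUM=ra - signalled by the affix -im
RANK=un - signalled by the affix -m
check: lagimmim -> lagummim -> lagummim -> lagummim
lemma: lagim; NUM=ra; RANK=un


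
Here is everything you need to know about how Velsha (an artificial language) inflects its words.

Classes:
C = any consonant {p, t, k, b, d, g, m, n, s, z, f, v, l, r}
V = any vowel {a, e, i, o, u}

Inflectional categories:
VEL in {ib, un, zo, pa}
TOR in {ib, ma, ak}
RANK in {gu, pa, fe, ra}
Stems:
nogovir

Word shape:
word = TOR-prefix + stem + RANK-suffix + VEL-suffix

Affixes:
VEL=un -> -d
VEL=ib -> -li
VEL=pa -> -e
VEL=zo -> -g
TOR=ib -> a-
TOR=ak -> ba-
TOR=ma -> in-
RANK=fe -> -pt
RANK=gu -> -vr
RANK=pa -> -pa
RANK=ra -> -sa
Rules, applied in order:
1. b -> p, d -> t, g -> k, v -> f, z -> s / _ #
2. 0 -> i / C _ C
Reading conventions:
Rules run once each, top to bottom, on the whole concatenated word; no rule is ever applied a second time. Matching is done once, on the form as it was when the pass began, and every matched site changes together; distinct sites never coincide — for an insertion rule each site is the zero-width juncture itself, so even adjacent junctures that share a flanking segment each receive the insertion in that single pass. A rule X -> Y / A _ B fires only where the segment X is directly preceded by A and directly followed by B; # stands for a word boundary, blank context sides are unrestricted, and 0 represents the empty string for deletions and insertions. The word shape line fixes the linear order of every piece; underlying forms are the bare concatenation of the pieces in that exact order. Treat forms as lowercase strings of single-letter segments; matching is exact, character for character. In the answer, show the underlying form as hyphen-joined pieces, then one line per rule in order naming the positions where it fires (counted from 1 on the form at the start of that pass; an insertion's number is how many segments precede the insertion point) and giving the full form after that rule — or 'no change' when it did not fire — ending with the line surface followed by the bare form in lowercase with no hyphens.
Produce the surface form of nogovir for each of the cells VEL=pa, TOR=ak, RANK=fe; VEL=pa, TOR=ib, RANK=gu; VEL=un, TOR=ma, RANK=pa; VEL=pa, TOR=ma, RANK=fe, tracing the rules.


cell VEL=pa, TOR=ak, RANK=fe:
underlying: ba-nogovir-pt-e
1. b -> p, d -> t, g -> k, v -> f, z -> s / _ #: no change
2. 0 -> i / C _ C: inserts after position(s) 9, 10: banogoviripite
surface: banogoviripite

cell VEL=pa, TOR=ib, RANK=gu:
underlying: a-nogovir-vr-e
1. b -> p, d -> t, g -> k, v -> f, z -> s / _ #: no change
2. 0 -> i / C _ C: inserts after position(s) 8, 9: anogovirivire
surface: anogovirivire

cell VEL=un, TOR=ma, RANK=pa:
underlying: in-nogovir-pa-d
1. b -> p, d -> t, g -> k, v -> f, z -> s / _ #: fires at position(s) 12: innogovirpat
2. 0 -> i / C _ C: inserts after position(s) 2, 9: ininogoviripat
surface: ininogoviripat

cell VEL=pa, TOR=ma, RANK=fe:
underlying: in-nogovir-pt-e
1. b -> p, d -> t, g -> k, v -> f, z -> s / _ #: no change
2. 0 -> i / C _ C: inserts after position(s) 2, 9, 10: ininogoviripite
surface: ininogoviripite


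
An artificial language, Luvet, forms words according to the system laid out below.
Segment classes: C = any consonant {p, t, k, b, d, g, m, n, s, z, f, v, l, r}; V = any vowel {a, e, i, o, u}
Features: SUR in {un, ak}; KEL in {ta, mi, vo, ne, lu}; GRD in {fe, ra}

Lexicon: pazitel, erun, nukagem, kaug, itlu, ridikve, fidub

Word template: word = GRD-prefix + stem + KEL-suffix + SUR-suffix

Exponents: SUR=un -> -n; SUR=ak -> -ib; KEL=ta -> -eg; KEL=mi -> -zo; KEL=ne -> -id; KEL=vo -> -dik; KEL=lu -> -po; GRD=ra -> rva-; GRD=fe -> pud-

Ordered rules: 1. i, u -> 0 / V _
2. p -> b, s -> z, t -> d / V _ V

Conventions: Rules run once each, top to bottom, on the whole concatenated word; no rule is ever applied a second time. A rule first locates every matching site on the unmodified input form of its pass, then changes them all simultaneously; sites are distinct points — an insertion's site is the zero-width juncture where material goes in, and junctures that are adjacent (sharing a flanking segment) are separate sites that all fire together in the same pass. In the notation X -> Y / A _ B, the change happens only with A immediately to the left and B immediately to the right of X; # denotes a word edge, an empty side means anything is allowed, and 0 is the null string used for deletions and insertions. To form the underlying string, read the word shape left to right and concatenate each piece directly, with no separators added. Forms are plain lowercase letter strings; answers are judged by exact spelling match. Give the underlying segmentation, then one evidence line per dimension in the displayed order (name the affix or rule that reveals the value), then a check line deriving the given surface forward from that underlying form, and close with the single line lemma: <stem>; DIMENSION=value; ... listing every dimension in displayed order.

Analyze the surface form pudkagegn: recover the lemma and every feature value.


underlying: pud-kaug-eg-n
SUR=un - signalled by the affix -n
KEL=ta - signalled by the affix -eg
GRD=fe - signalled by the affix pud-
check: pudkaugegn -> pudkagegn -> pudkagegn
lemma: kaug; SUR=un; KEL=ta; GRD=fe


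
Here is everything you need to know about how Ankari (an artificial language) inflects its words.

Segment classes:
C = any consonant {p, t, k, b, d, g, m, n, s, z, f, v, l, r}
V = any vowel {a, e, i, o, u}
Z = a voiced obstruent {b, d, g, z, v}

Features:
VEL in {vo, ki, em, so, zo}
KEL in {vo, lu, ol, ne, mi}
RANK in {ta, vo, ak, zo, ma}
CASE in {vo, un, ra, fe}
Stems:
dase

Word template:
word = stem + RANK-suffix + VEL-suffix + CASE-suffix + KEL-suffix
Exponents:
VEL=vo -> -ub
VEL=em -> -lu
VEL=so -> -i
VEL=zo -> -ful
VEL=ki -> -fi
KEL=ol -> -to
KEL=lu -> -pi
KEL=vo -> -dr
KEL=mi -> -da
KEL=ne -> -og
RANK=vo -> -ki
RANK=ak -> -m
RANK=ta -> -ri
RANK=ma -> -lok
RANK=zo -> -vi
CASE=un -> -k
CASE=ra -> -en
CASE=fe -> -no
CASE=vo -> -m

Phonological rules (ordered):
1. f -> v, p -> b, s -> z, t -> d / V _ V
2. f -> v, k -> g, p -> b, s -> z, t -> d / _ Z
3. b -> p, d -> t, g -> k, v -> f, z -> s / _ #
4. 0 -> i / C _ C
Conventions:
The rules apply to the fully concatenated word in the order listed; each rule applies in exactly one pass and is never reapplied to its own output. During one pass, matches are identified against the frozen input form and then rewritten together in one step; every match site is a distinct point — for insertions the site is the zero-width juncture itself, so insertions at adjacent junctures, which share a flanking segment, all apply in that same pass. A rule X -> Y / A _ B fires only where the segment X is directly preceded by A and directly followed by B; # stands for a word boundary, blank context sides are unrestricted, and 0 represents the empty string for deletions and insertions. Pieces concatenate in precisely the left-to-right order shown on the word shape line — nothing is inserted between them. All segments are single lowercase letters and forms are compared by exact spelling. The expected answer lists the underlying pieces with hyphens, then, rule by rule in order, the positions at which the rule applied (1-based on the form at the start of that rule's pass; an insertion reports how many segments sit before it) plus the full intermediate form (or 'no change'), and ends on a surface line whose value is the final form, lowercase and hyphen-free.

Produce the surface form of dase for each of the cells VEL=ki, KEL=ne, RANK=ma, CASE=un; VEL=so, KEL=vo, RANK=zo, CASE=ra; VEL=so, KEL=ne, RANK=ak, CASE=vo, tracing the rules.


cell VEL=ki, KEL=ne, RANK=ma, CASE=un:
underlying: dase-lok-fi-k-og
1. f -> v, p -> b, s -> z, t -> d / V _ V: fires at position(s) 3: dazelokfikog
2. f -> v, k -> g, p -> b, s -> z, t -> d / _ Z: no change
3. b -> p, d -> t, g -> k, v -> f, z -> s / _ #: fires at position(s) 12: dazelokfikok
4. 0 -> i / C _ C: inserts after position(s) 7: dazelokifikok
surface: dazelokifikok

cell VEL=so, KEL=vo, RANK=zo, CASE=ra:
underlying: dase-vi-i-en-dr
1. f -> v, p -> b, s -> z, t -> d / V _ V: fires at position(s) 3: dazeviiendr
2. f -> v, k -> g, p -> b, s -> z, t -> d / _ Z: no change
3. b -> p, d -> t, g -> k, v -> f, z -> s / _ #: no change
4. 0 -> i / C _ C: inserts after position(s) 9, 10: dazeviienidir
surface: dazeviienidir

cell VEL=so, KEL=ne, RANK=ak, CASE=vo:
underlying: dase-m-i-m-og
1. f -> v, p -> b, s -> z, t -> d / V _ V: fires at position(s) 3: dazemimog
2. f -> v, k -> g, p -> b, s -> z, t -> d / _ Z: no change
3. b -> p, d -> t, g -> k, v -> f, z -> s / _ #: fires at position(s) 9: dazemimok
4. 0 -> i / C _ C: no change
surface: dazemimok


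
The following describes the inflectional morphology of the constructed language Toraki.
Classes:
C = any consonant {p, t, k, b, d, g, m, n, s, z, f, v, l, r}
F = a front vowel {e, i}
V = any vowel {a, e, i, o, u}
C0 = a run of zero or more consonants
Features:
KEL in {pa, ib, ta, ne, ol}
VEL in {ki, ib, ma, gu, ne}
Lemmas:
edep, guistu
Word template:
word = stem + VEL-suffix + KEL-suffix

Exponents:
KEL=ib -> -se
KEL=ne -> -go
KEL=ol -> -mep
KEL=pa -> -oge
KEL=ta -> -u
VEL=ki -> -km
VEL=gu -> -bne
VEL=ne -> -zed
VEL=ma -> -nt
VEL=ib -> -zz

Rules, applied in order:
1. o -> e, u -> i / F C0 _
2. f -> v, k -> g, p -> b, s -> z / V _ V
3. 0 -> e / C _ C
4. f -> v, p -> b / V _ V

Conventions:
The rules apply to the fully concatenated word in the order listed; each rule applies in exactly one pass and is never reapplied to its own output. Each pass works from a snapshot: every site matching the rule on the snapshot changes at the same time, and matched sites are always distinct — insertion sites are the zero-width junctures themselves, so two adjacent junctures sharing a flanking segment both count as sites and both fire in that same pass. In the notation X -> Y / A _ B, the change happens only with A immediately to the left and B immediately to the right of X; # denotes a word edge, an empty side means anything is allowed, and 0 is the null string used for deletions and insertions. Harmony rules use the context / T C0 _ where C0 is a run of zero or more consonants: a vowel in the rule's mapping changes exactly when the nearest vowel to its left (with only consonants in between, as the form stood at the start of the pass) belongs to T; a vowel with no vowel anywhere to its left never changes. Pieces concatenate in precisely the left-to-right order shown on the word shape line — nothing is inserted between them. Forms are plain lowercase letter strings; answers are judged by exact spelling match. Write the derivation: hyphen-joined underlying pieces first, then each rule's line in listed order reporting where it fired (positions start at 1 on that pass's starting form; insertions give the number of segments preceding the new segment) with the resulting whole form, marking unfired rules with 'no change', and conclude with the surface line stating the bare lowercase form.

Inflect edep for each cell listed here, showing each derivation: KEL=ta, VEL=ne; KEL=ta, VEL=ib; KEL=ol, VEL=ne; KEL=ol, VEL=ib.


cell KEL=ta, VEL=ne:
underlying: edep-zed-u
1. o -> e, u -> i / F C0 _: fires at position(s) 8: edepzedi
2. f -> v, k -> g, p -> b, s -> z / V _ V: no change
3. 0 -> e / C _ C: inserts after position(s) 4: edepezedi
4. f -> v, p -> b / V _ V: fires at position(s) 4: edebezedi
surface: edebezedi

cell KEL=ta, VEL=ib:
underlying: edep-zz-u
1. o -> e, u -> i / F C0 _: fires at position(s) 7: edepzzi
2. f -> v, k -> g, p -> b, s -> z / V _ V: no change
3. 0 -> e / C _ C: inserts after position(s) 4, 5: edepezezi
4. f -> v, p -> b / V _ V: fires at position(s) 4: edebezezi
surface: edebezezi

cell KEL=ol, VEL=ne:
underlying: edep-zed-mep
1. o -> e, u -> i / F C0 _: no change
2. f -> v, k -> g, p -> b, s -> z / V _ V: no change
3. 0 -> e / C _ C: inserts after position(s) 4, 7: edepezedemep
4. f -> v, p -> b / V _ V: fires at position(s) 4: edebezedemep
surface: edebezedemep

cell KEL=ol, VEL=ib:
underlying: edep-zz-mep
1. o -> e, u -> i / F C0 _: no change
2. f -> v, k -> g, p -> b, s -> z / V _ V: no change
3. 0 -> e / C _ C: inserts after position(s) 4, 5, 6: edepezezemep
4. f -> v, p -> b / V _ V: fires at position(s) 4: edebezezemep
surface: edebezezemep


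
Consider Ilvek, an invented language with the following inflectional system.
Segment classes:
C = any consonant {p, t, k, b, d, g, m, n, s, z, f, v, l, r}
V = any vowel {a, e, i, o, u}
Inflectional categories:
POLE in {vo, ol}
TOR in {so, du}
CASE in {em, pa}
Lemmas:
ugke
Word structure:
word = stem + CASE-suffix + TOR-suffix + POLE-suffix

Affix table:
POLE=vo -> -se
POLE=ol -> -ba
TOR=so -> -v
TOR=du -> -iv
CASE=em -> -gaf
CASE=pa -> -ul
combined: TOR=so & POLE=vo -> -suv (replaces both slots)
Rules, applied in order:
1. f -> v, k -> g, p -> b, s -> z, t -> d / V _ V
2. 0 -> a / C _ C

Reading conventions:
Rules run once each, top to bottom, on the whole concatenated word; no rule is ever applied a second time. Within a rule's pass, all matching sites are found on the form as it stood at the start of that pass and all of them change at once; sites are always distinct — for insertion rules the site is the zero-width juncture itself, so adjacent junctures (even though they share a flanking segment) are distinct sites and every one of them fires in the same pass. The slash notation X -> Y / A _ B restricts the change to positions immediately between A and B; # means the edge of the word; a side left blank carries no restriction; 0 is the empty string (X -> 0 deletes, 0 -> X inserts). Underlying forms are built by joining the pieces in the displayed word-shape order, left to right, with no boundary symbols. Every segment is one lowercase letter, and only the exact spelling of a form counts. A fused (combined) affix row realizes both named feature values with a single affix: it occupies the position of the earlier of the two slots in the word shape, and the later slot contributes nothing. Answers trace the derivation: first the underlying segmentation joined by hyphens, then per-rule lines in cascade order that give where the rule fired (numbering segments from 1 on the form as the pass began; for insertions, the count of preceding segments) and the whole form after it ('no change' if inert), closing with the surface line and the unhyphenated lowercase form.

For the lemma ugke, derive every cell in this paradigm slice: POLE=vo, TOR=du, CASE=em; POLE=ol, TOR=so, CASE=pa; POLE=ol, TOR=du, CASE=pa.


cell POLE=vo, TOR=du, CASE=em:
underlying: ugke-gaf-iv-se
1. f -> v, k -> g, p -> b, s -> z, t -> d / V _ V: fires at position(s) 7: ugkegavivse
2. 0 -> a / C _ C: inserts after position(s) 2, 9: ugakegavivase
surface: ugakegavivase

cell POLE=ol, TOR=so, CASE=pa:
underlying: ugke-ul-v-ba
1. f -> v, k -> g, p -> b, s -> z, t -> d / V _ V: no change
2. 0 -> a / C _ C: inserts after position(s) 2, 6, 7: ugakeulavaba
surface: ugakeulavaba

cell POLE=ol, TOR=du, CASE=pa:
underlying: ugke-ul-iv-ba
1. f -> v, k -> g, p -> b, s -> z, t -> d / V _ V: no change
2. 0 -> a / C _ C: inserts after position(s) 2, 8: ugakeulivaba
surface: ugakeulivaba


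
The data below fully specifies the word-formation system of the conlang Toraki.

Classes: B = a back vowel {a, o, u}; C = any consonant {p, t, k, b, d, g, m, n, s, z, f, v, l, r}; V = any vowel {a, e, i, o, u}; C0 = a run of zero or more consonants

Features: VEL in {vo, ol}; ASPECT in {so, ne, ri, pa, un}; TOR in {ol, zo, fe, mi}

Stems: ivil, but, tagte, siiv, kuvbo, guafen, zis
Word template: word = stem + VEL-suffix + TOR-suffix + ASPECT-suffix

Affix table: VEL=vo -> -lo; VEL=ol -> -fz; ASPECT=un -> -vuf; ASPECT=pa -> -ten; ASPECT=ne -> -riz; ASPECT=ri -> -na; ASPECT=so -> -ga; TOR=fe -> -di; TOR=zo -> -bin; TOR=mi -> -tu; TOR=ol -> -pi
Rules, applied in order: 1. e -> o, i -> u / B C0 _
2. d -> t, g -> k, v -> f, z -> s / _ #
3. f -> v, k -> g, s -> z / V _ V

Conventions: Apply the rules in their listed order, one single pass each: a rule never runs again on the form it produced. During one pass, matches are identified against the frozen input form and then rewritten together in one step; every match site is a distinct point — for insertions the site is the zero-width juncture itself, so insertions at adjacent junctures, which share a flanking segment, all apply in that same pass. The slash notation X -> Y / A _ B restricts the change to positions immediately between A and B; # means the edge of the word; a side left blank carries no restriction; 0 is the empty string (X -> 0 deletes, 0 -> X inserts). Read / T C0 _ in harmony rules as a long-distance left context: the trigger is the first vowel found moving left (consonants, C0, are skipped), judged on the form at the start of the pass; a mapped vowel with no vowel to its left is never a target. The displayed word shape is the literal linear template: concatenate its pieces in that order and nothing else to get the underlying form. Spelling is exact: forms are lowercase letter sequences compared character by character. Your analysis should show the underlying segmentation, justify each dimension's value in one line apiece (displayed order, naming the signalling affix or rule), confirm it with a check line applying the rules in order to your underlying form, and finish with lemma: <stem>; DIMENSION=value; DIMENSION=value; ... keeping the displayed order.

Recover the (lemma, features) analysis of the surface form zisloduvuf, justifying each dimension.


underlying: zis-lo-di-vuf
VEL=vo - signalled by the affix -lo
ASPECT=un - signalled by the affix -vuf
TOR=fe - signalled by the affix -di
check: zislodivuf -> zisloduvuf -> zisloduvuf -> zisloduvuf
lemma: zis; VEL=vo; ASPECT=un; TOR=fe


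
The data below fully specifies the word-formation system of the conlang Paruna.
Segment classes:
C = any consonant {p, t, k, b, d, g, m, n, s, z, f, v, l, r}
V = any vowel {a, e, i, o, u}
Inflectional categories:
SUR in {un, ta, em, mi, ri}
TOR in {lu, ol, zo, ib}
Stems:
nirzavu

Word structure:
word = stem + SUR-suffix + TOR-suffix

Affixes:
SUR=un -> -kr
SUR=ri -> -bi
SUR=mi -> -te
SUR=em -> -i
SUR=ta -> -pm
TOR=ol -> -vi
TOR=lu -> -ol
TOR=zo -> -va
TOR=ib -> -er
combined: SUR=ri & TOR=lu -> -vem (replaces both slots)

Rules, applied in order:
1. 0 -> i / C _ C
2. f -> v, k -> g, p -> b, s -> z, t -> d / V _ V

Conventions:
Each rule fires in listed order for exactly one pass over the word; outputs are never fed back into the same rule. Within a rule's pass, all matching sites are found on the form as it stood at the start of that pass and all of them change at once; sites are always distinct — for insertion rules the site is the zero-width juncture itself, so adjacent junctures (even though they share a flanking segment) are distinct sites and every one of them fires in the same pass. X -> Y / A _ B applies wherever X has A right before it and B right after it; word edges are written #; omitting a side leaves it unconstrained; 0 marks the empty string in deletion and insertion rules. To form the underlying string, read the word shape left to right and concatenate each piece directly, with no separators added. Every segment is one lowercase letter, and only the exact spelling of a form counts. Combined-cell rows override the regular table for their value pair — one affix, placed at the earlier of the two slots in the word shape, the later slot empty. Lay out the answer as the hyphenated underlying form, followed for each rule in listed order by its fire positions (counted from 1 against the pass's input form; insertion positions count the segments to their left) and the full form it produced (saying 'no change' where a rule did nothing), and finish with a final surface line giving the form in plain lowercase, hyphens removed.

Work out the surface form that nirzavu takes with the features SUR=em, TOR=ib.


underlying: nirzavu-i-er
1. 0 -> i / C _ C: inserts after position(s) 3: nirizavuier
2. f -> v, k -> g, p -> b, s -> z, t -> d / V _ V: no change
surface: nirizavuier


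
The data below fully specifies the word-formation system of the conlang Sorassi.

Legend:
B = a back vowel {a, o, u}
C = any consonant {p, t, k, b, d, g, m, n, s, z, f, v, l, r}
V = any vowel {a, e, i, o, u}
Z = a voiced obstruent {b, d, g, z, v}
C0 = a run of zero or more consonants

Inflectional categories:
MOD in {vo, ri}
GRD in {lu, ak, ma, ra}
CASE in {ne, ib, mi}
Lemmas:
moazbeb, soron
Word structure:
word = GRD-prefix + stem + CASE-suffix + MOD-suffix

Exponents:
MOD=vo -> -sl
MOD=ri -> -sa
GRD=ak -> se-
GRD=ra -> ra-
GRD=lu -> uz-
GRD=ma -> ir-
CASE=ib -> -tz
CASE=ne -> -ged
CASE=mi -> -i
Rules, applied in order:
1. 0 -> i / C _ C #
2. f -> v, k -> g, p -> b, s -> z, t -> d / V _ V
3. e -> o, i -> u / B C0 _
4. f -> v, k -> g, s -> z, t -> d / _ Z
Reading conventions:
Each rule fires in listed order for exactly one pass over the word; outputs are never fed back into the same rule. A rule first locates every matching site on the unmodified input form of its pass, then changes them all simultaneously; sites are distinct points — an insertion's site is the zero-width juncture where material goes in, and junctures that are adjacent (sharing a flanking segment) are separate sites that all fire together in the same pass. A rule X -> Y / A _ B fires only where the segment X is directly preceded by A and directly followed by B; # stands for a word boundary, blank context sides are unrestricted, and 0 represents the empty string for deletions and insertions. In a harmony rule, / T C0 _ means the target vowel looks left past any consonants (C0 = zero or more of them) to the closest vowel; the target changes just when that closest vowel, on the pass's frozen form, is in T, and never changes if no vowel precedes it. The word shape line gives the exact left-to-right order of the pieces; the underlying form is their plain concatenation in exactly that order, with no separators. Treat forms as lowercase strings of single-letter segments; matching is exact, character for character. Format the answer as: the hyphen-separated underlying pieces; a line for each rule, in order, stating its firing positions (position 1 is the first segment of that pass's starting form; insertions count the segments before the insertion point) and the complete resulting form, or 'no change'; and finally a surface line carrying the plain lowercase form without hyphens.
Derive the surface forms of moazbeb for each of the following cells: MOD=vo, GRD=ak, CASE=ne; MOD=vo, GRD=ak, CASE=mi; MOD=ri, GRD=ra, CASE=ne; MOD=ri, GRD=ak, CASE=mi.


cell MOD=vo, GRD=ak, CASE=ne:
underlying: se-moazbeb-ged-sl
1. 0 -> i / C _ C #: inserts after position(s) 13: semoazbebgedsil
2. f -> v, k -> g, p -> b, s -> z, t -> d / V _ V: no change
3. e -> o, i -> u / B C0 _: fires at position(s) 8: semoazbobgedsil
4. f -> v, k -> g, s -> z, t -> d / _ Z: no change
surface: semoazbobgedsil

cell MOD=vo, GRD=ak, CASE=mi:
underlying: se-moazbeb-i-sl
1. 0 -> i / C _ C #: inserts after position(s) 11: semoazbebisil
2. f -> v, k -> g, p -> b, s -> z, t -> d / V _ V: fires at position(s) 11: semoazbebizil
3. e -> o, i -> u / B C0 _: fires at position(s) 8: semoazbobizil
4. f -> v, k -> g, s -> z, t -> d / _ Z: no change
surface: semoazbobizil

cell MOD=ri, GRD=ra, CASE=ne:
underlying: ra-moazbeb-ged-sa
1. 0 -> i / C _ C #: no change
2. f -> v, k -> g, p -> b, s -> z, t -> d / V _ V: no change
3. e -> o, i -> u / B C0 _: fires at position(s) 8: ramoazbobgedsa
4. f -> v, k -> g, s -> z, t -> d / _ Z: no change
surface: ramoazbobgedsa

cell MOD=ri, GRD=ak, CASE=mi:
underlying: se-moazbeb-i-sa
1. 0 -> i / C _ C #: no change
2. f -> v, k -> g, p -> b, s -> z, t -> d / V _ V: fires at position(s) 11: semoazbebiza
3. e -> o, i -> u / B C0 _: fires at position(s) 8: semoazbobiza
4. f -> v, k -> g, s -> z, t -> d / _ Z: no change
surface: semoazbobiza


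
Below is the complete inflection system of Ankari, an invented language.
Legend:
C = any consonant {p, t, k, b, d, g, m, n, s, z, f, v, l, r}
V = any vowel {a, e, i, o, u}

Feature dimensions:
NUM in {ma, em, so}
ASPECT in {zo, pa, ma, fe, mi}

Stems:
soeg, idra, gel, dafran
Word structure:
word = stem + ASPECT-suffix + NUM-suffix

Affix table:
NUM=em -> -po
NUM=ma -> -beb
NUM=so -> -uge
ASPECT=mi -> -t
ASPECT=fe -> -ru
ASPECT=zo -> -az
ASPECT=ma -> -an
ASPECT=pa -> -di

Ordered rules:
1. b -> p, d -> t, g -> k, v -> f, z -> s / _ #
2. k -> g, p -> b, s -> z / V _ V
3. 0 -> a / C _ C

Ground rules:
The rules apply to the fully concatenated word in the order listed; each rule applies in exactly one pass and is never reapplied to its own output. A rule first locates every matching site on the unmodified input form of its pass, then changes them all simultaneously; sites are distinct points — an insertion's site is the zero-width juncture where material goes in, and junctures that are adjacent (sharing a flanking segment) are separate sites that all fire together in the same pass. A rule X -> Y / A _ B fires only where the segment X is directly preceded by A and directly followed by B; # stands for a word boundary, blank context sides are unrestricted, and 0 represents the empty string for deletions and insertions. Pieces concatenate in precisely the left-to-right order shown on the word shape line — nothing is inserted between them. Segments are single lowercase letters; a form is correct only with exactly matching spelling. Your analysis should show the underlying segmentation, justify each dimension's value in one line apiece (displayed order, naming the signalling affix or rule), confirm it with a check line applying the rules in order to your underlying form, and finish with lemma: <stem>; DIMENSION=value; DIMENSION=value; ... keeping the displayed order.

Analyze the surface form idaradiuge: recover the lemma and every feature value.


underlying: idra-di-uge
NUM=so - signalled by the affix -uge
ASPECT=pa - signalled by the affix -di
check: idradiuge -> idradiuge -> idradiuge -> idaradiuge
lemma: idra; NUM=so; ASPECT=pa


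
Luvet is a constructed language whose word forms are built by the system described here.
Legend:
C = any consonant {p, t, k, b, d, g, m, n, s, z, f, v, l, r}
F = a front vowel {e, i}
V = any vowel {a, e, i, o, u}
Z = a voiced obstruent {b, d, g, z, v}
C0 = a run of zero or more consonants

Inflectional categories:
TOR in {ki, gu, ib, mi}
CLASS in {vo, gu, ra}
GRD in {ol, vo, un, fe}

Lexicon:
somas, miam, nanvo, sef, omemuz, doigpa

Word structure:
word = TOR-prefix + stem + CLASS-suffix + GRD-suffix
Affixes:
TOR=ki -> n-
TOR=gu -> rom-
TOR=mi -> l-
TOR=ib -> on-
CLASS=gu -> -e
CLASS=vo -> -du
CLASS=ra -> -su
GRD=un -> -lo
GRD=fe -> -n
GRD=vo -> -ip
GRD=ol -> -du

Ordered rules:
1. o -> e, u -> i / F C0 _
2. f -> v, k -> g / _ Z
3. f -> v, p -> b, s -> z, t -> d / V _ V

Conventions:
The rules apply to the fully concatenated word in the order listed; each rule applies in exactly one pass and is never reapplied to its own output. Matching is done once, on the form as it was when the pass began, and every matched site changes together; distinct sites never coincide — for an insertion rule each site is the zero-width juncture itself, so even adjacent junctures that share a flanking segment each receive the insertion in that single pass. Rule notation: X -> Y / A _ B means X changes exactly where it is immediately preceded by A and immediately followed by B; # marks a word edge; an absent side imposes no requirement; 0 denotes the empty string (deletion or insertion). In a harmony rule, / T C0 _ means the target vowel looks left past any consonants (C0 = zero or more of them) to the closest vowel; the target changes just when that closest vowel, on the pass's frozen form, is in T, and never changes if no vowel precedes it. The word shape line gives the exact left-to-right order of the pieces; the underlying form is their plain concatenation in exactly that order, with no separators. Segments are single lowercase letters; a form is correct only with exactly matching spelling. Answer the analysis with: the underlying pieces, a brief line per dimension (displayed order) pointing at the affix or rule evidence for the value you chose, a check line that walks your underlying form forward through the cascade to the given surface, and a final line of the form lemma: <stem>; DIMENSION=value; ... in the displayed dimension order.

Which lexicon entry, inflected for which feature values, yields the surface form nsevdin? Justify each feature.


underlying: n-sef-du-n
TOR=ki - signalled by the affix n-
CLASS=vo - signalled by the affix -du
GRD=fe - signalled by the affix -n
check: nsefdun -> nsefdin -> nsevdin -> nsevdin
lemma: sef; TOR=ki; CLASS=vo; GRD=fe


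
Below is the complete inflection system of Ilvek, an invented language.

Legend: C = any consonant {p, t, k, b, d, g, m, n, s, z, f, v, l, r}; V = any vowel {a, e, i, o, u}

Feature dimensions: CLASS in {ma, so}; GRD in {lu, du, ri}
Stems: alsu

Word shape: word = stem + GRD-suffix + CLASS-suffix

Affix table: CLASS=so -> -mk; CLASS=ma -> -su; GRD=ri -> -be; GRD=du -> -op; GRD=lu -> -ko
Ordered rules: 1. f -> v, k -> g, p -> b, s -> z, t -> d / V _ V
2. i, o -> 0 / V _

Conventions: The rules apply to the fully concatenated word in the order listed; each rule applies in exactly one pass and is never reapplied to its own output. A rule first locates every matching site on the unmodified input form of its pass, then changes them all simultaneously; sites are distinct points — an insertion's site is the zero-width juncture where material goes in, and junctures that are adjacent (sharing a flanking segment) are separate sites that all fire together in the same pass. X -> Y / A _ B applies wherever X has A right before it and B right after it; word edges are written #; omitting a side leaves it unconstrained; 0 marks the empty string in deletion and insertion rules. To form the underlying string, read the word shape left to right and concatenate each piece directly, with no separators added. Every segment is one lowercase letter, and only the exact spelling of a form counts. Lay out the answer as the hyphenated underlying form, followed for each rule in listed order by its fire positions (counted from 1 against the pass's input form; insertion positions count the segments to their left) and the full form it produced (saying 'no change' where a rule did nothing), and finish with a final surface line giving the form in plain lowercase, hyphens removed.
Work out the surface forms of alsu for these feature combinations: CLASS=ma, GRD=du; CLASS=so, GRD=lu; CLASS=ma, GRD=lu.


cell CLASS=ma, GRD=du:
underlying: alsu-op-su
1. f -> v, k -> g, p -> b, s -> z, t -> d / V _ V: no change
2. i, o -> 0 / V _: fires at position(s) 5: alsupsu
surface: alsupsu

cell CLASS=so, GRD=lu:
underlying: alsu-ko-mk
1. f -> v, k -> g, p -> b, s -> z, t -> d / V _ V: fires at position(s) 5: alsugomk
2. i, o -> 0 / V _: no change
surface: alsugomk

cell CLASS=ma, GRD=lu:
underlying: alsu-ko-su
1. f -> v, k -> g, p -> b, s -> z, t -> d / V _ V: fires at position(s) 5, 7: alsugozu
2. i, o -> 0 / V _: no change
surface: alsugozu
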